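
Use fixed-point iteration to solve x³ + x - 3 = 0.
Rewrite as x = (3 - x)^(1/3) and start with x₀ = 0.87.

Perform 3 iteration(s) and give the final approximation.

Equation: x³ + x - 3 = 0
Fixed-point form: x = (3 - x)^(1/3)
x₀ = 0.87

x_1 = g(0.870000) = 1.286648
x_2 = g(1.286648) = 1.196600
x_3 = g(1.196600) = 1.217206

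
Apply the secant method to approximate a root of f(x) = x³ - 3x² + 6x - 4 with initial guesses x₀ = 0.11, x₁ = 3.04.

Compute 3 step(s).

f(x) = x³ - 3x² + 6x - 4
x₀ = 0.11, x₁ = 3.04

Secant formula: x_{n+1} = x_n - f(x_n)(x_n - x_{n-1})/(f(x_n) - f(x_{n-1}))

Iteration 1:
  f(0.110000) = -3.374969
  f(3.040000) = 14.609664
  x_2 = 3.040000 - 14.609664×(3.040000 - 0.110000)/(14.609664 - (-3.374969))
       = 0.659839
Iteration 2:
  f(3.040000) = 14.609664
  f(0.659839) = -1.059842
  x_3 = 0.659839 - (-1.059842)×(0.659839 - 3.040000)/(-1.059842 - 14.609664)
       = 0.820827
Iteration 3:
  f(0.659839) = -1.059842
  f(0.820827) = -0.543272
  x_4 = 0.820827 - (-0.543272)×(0.820827 - 0.659839)/(-0.543272 - (-1.059842))
       = 0.990136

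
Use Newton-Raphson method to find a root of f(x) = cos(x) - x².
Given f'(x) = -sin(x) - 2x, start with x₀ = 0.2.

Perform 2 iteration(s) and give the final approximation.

f(x) = cos(x) - x²
f'(x) = -sin(x) - 2x
x₀ = 0.2

Newton-Raphson formula: x_{n+1} = x_n - f(x_n)/f'(x_n)

Iteration 1:
  f(0.200000) = 0.940067
  f'(0.200000) = -0.598669
  x_1 = 0.200000 - 0.940067/(-0.598669) = 1.770260
Iteration 2:
  f(1.770260) = -3.331965
  f'(1.770260) = -4.520693
  x_2 = 1.770260 - (-3.331965)/(-4.520693) = 1.033213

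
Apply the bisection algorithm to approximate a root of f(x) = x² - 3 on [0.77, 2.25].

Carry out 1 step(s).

f(x) = x² - 3
Initial interval: [0.77, 2.25]

Iteration 1:
  c_1 = (0.770000 + 2.250000)/2 = 1.510000
  f(c_1) = f(1.510000) = -0.719900
  f(a) × f(c) ≥ 0, new interval: [1.510000, 2.250000]

After 1 iteration(s), the approximation is c_1 = 1.510000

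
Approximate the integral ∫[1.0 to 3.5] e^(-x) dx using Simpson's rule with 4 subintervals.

f(x) = e^(-x)
a = 1.0, b = 3.5, n = 4
h = (b - a)/n = 0.625000

Simpson's rule: (h/3)[f(x₀) + 4f(x₁) + 2f(x₂) + ... + f(xₙ)]

x_0 = 1.0000, f(x_0) = 0.367879, coefficient = 1
x_1 = 1.6250, f(x_1) = 0.196912, coefficient = 4
x_2 = 2.2500, f(x_2) = 0.105399, coefficient = 2
x_3 = 2.8750, f(x_3) = 0.056416, coefficient = 4
x_4 = 3.5000, f(x_4) = 0.030197, coefficient = 1

I ≈ (0.625000/3) × 1.622187 = 0.337956
Exact value: 0.337682
Error: 0.000273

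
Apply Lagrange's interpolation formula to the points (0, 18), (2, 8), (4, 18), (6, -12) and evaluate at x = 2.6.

Lagrange interpolation formula:
P(x) = Σ yᵢ × Lᵢ(x)
where Lᵢ(x) = Π_{j≠i} (x - xⱼ)/(xᵢ - xⱼ)

L_0(2.6) = (2.6 - 2)/(0 - 2) × (2.6 - 4)/(0 - 4) × (2.6 - 6)/(0 - 6) = -0.059500
L_1(2.6) = (2.6 - 0)/(2 - 0) × (2.6 - 4)/(2 - 4) × (2.6 - 6)/(2 - 6) = 0.773500
L_2(2.6) = (2.6 - 0)/(4 - 0) × (2.6 - 2)/(4 - 2) × (2.6 - 6)/(4 - 6) = 0.331500
L_3(2.6) = (2.6 - 0)/(6 - 0) × (2.6 - 2)/(6 - 2) × (2.6 - 4)/(6 - 4) = -0.045500

P(2.6) = 18×L_0(2.6) + 8×L_1(2.6) + 18×L_2(2.6) + (-12)×L_3(2.6)
P(2.6) = 11.630000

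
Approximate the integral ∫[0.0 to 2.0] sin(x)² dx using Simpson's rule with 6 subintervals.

f(x) = sin(x)²
a = 0.0, b = 2.0, n = 6
h = (b - a)/n = 0.333333

Simpson's rule: (h/3)[f(x₀) + 4f(x₁) + 2f(x₂) + ... + f(xₙ)]

x_0 = 0.0000, f(x_0) = 0.000000, coefficient = 1
x_1 = 0.3333, f(x_1) = 0.107056, coefficient = 4
x_2 = 0.6667, f(x_2) = 0.382381, coefficient = 2
x_3 = 1.0000, f(x_3) = 0.708073, coefficient = 4
x_4 = 1.3333, f(x_4) = 0.944663, coefficient = 2
x_5 = 1.6667, f(x_5) = 0.990837, coefficient = 4
x_6 = 2.0000, f(x_6) = 0.826822, coefficient = 1

I ≈ (0.333333/3) × 10.704778 = 1.189420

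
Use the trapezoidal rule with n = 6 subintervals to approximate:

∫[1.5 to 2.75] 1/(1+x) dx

f(x) = 1/(1+x)
a = 1.5, b = 2.75, n = 6
h = (b - a)/n = 0.208333

Trapezoidal rule: (h/2)[f(x₀) + 2f(x₁) + 2f(x₂) + ... + f(xₙ)]

x_0 = 1.5000, f(x_0) = 0.400000, coefficient = 1
x_1 = 1.7083, f(x_1) = 0.369231, coefficient = 2
x_2 = 1.9167, f(x_2) = 0.342857, coefficient = 2
x_3 = 2.1250, f(x_3) = 0.320000, coefficient = 2
x_4 = 2.3333, f(x_4) = 0.300000, coefficient = 2
x_5 = 2.5417, f(x_5) = 0.282353, coefficient = 2
x_6 = 2.7500, f(x_6) = 0.266667, coefficient = 1

I ≈ (0.208333/2) × 3.895548 = 0.405786
Exact value: 0.405465
Error: 0.000321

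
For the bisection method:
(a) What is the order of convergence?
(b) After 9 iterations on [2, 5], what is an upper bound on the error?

(a) Bisection has linear (order 1) convergence; the error is halved each step.

(b) Error bound = (b-a)/2^n = (5 - 2)/2^{9}
    = 3/2^{9}

(a) 1 (linear); (b) error ≤ 5.86e-03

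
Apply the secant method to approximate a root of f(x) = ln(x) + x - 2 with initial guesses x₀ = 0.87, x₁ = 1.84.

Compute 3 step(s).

f(x) = ln(x) + x - 2
x₀ = 0.87, x₁ = 1.84

Secant formula: x_{n+1} = x_n - f(x_n)(x_n - x_{n-1})/(f(x_n) - f(x_{n-1}))

Iteration 1:
  f(0.870000) = -1.269262
  f(1.840000) = 0.449766
  x_2 = 1.840000 - 0.449766×(1.840000 - 0.870000)/(0.449766 - (-1.269262))
       = 1.586210
Iteration 2:
  f(1.840000) = 0.449766
  f(1.586210) = 0.047557
  x_3 = 1.586210 - 0.047557×(1.586210 - 1.840000)/(0.047557 - 0.449766)
       = 1.556202
Iteration 3:
  f(1.586210) = 0.047557
  f(1.556202) = -0.001550
  x_4 = 1.556202 - (-0.001550)×(1.556202 - 1.586210)/(-0.001550 - 0.047557)
       = 1.557149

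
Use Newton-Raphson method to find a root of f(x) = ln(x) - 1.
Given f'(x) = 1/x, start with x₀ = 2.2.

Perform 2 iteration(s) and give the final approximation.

f(x) = ln(x) - 1
f'(x) = 1/x
x₀ = 2.2

Newton-Raphson formula: x_{n+1} = x_n - f(x_n)/f'(x_n)

Iteration 1:
  f(2.200000) = -0.211543
  f'(2.200000) = 0.454545
  x_1 = 2.200000 - (-0.211543)/0.454545 = 2.665394
Iteration 2:
  f(2.665394) = -0.019648
  f'(2.665394) = 0.375179
  x_2 = 2.665394 - (-0.019648)/0.375179 = 2.717764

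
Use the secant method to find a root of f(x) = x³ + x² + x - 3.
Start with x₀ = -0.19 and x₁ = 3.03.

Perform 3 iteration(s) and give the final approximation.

f(x) = x³ + x² + x - 3
x₀ = -0.19, x₁ = 3.03

Secant formula: x_{n+1} = x_n - f(x_n)(x_n - x_{n-1})/(f(x_n) - f(x_{n-1}))

Iteration 1:
  f(-0.190000) = -3.160759
  f(3.030000) = 37.029027
  x_2 = 3.030000 - 37.029027×(3.030000 - (-0.190000))/(37.029027 - (-3.160759))
       = 0.063240
Iteration 2:
  f(3.030000) = 37.029027
  f(0.063240) = -2.932508
  x_3 = 0.063240 - (-2.932508)×(0.063240 - 3.030000)/(-2.932508 - 37.029027)
       = 0.280950
Iteration 3:
  f(0.063240) = -2.932508
  f(0.280950) = -2.617941
  x_4 = 0.280950 - (-2.617941)×(0.280950 - 0.063240)/(-2.617941 - (-2.932508))
       = 2.092813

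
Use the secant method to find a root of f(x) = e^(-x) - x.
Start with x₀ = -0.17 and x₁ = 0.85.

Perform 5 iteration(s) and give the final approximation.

f(x) = e^(-x) - x
x₀ = -0.17, x₁ = 0.85

Secant formula: x_{n+1} = x_n - f(x_n)(x_n - x_{n-1})/(f(x_n) - f(x_{n-1}))

Iteration 1:
  f(-0.170000) = 1.355305
  f(0.850000) = -0.422585
  x_2 = 0.850000 - (-0.422585)×(0.850000 - (-0.170000))/(-0.422585 - 1.355305)
       = 0.607557
Iteration 2:
  f(0.850000) = -0.422585
  f(0.607557) = -0.062877
  x_3 = 0.607557 - (-0.062877)×(0.607557 - 0.850000)/(-0.062877 - (-0.422585))
       = 0.565178
Iteration 3:
  f(0.607557) = -0.062877
  f(0.565178) = 0.003081
  x_4 = 0.565178 - 0.003081×(0.565178 - 0.607557)/(0.003081 - (-0.062877))
       = 0.567158
Iteration 4:
  f(0.565178) = 0.003081
  f(0.567158) = -0.000022
  x_5 = 0.567158 - (-0.000022)×(0.567158 - 0.565178)/(-0.000022 - 0.003081)
       = 0.567143
Iteration 5:
  f(0.567158) = -0.000022
  f(0.567143) = 0.000000
  x_6 = 0.567143 - 0.000000×(0.567143 - 0.567158)/(0.000000 - (-0.000022))
       = 0.567143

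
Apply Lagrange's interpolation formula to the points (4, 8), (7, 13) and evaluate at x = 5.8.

Lagrange interpolation formula:
P(x) = Σ yᵢ × Lᵢ(x)
where Lᵢ(x) = Π_{j≠i} (x - xⱼ)/(xᵢ - xⱼ)

L_0(5.8) = (5.8 - 7)/(4 - 7) = 0.400000
L_1(5.8) = (5.8 - 4)/(7 - 4) = 0.600000

P(5.8) = 8×L_0(5.8) + 13×L_1(5.8)
P(5.8) = 11.000000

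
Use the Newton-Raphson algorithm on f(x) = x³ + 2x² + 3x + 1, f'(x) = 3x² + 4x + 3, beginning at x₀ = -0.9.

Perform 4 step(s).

f(x) = x³ + 2x² + 3x + 1
f'(x) = 3x² + 4x + 3
x₀ = -0.9

Newton-Raphson formula: x_{n+1} = x_n - f(x_n)/f'(x_n)

Iteration 1:
  f(-0.900000) = -0.809000
  f'(-0.900000) = 1.830000
  x_1 = -0.900000 - (-0.809000)/1.830000 = -0.457923
Iteration 2:
  f(-0.457923) = -0.050406
  f'(-0.457923) = 1.797388
  x_2 = -0.457923 - (-0.050406)/1.797388 = -0.429879
Iteration 3:
  f(-0.429879) = 0.000515
  f'(-0.429879) = 1.834872
  x_3 = -0.429879 - 0.000515/1.834872 = -0.430160
Iteration 4:
  f(-0.430160) = 0.000000
  f'(-0.430160) = 1.834473
  x_4 = -0.430160 - 0.000000/1.834473 = -0.430160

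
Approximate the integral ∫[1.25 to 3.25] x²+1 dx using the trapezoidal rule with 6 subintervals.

f(x) = x²+1
a = 1.25, b = 3.25, n = 6
h = (b - a)/n = 0.333333

Trapezoidal rule: (h/2)[f(x₀) + 2f(x₁) + 2f(x₂) + ... + f(xₙ)]

x_0 = 1.2500, f(x_0) = 2.562500, coefficient = 1
x_1 = 1.5833, f(x_1) = 3.506944, coefficient = 2
x_2 = 1.9167, f(x_2) = 4.673611, coefficient = 2
x_3 = 2.2500, f(x_3) = 6.062500, coefficient = 2
x_4 = 2.5833, f(x_4) = 7.673611, coefficient = 2
x_5 = 2.9167, f(x_5) = 9.506944, coefficient = 2
x_6 = 3.2500, f(x_6) = 11.562500, coefficient = 1

I ≈ (0.333333/2) × 76.972222 = 12.828704
Exact value: 12.791667
Error: 0.037037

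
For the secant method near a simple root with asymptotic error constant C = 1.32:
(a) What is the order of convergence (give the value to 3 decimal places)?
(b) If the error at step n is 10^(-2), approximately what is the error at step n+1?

(a) Secant method has superlinear convergence with order φ = (1+√5)/2 ≈ 1.618.
    This means |e_{n+1}| ≈ C|e_n|^1.618.

(b) With |e_n| = 10^(-2) and C = 1.32:
    |e_{n+1}| ≈ 1.32 × (10^(-2))^1.618 = 1.32 × 10^(-3.24)

(a) ≈ 1.618 (golden ratio); (b) |e_{n+1}| ≈ 7.665e-04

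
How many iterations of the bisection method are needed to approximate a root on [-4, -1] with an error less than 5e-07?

We need (b-a)/2^n ≤ 5e-07
(-1 - (-4))/2^n ≤ 5e-07
3/2^n ≤ 5e-07
2^n ≥ 6000000
n ≥ log₂(6000000) = 22.52
n ≥ 23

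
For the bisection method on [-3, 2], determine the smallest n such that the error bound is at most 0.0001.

We need (b-a)/2^n ≤ 0.0001
(2 - (-3))/2^n ≤ 0.0001
5/2^n ≤ 0.0001
2^n ≥ 50000
n ≥ log₂(50000) = 15.61
n ≥ 16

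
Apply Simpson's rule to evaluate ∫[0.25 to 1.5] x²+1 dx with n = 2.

f(x) = x²+1
a = 0.25, b = 1.5, n = 2
h = (b - a)/n = 0.625000

Simpson's rule: (h/3)[f(x₀) + 4f(x₁) + 2f(x₂) + ... + f(xₙ)]

x_0 = 0.2500, f(x_0) = 1.062500, coefficient = 1
x_1 = 0.8750, f(x_1) = 1.765625, coefficient = 4
x_2 = 1.5000, f(x_2) = 3.250000, coefficient = 1

I ≈ (0.625000/3) × 11.375000 = 2.369792
Exact value: 2.369792
Error: 0.000000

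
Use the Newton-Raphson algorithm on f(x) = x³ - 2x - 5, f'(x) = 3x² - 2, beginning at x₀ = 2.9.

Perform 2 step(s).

f(x) = x³ - 2x - 5
f'(x) = 3x² - 2
x₀ = 2.9

Newton-Raphson formula: x_{n+1} = x_n - f(x_n)/f'(x_n)

Iteration 1:
  f(2.900000) = 13.589000
  f'(2.900000) = 23.230000
  x_1 = 2.900000 - 13.589000/23.230000 = 2.315024
Iteration 2:
  f(2.315024) = 2.776939
  f'(2.315024) = 14.078004
  x_2 = 2.315024 - 2.776939/14.078004 = 2.117770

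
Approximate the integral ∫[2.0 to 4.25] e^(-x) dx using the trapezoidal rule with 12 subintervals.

f(x) = e^(-x)
a = 2.0, b = 4.25, n = 12
h = (b - a)/n = 0.187500

Trapezoidal rule: (h/2)[f(x₀) + 2f(x₁) + 2f(x₂) + ... + f(xₙ)]

x_0 = 2.0000, f(x_0) = 0.135335, coefficient = 1
x_1 = 2.1875, f(x_1) = 0.112197, coefficient = 2
x_2 = 2.3750, f(x_2) = 0.093014, coefficient = 2
x_3 = 2.5625, f(x_3) = 0.077112, coefficient = 2
x_4 = 2.7500, f(x_4) = 0.063928, coefficient = 2
x_5 = 2.9375, f(x_5) = 0.052998, coefficient = 2
x_6 = 3.1250, f(x_6) = 0.043937, coefficient = 2
x_7 = 3.3125, f(x_7) = 0.036425, coefficient = 2
x_8 = 3.5000, f(x_8) = 0.030197, coefficient = 2
x_9 = 3.6875, f(x_9) = 0.025035, coefficient = 2
x_10 = 3.8750, f(x_10) = 0.020754, coefficient = 2
x_11 = 4.0625, f(x_11) = 0.017206, coefficient = 2
x_12 = 4.2500, f(x_12) = 0.014264, coefficient = 1

I ≈ (0.187500/2) × 1.295206 = 0.121426
Exact value: 0.121071
Error: 0.000354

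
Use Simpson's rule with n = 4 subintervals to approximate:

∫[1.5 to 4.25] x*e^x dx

f(x) = x*e^x
a = 1.5, b = 4.25, n = 4
h = (b - a)/n = 0.687500

Simpson's rule: (h/3)[f(x₀) + 4f(x₁) + 2f(x₂) + ... + f(xₙ)]

x_0 = 1.5000, f(x_0) = 6.722534, coefficient = 1
x_1 = 2.1875, f(x_1) = 19.496975, coefficient = 4
x_2 = 2.8750, f(x_2) = 50.960594, coefficient = 2
x_3 = 3.5625, f(x_3) = 125.582454, coefficient = 4
x_4 = 4.2500, f(x_4) = 297.948002, coefficient = 1

I ≈ (0.687500/3) × 986.909441 = 226.166747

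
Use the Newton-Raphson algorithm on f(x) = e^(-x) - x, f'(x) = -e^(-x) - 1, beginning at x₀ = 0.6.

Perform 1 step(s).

f(x) = e^(-x) - x
f'(x) = -e^(-x) - 1
x₀ = 0.6

Newton-Raphson formula: x_{n+1} = x_n - f(x_n)/f'(x_n)

Iteration 1:
  f(0.600000) = -0.051188
  f'(0.600000) = -1.548812
  x_1 = 0.600000 - (-0.051188)/(-1.548812) = 0.566950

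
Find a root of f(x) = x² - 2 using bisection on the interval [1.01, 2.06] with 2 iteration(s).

f(x) = x² - 2
Initial interval: [1.01, 2.06]

Iteration 1:
  c_1 = (1.010000 + 2.060000)/2 = 1.535000
  f(c_1) = f(1.535000) = 0.356225
  f(a) × f(c) < 0, new interval: [1.010000, 1.535000]
Iteration 2:
  c_2 = (1.010000 + 1.535000)/2 = 1.272500
  f(c_2) = f(1.272500) = -0.380744
  f(a) × f(c) ≥ 0, new interval: [1.272500, 1.535000]

After 2 iteration(s), the approximation is c_2 = 1.272500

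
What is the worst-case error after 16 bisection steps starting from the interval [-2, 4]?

Bisection error bound: |error| ≤ (b-a)/2^n
|error| ≤ (4 - (-2))/2^16 = 6/2^16
|error| ≤ 0.0000915527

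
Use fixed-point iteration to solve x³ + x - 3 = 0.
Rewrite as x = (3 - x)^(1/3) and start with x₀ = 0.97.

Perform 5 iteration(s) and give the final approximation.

Equation: x³ + x - 3 = 0
Fixed-point form: x = (3 - x)^(1/3)
x₀ = 0.97

x_1 = g(0.970000) = 1.266189
x_2 = g(1.266189) = 1.201344
x_3 = g(1.201344) = 1.216138
x_4 = g(1.216138) = 1.212794
x_5 = g(1.212794) = 1.213551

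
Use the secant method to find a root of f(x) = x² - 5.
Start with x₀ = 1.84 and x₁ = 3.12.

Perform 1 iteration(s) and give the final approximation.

f(x) = x² - 5
x₀ = 1.84, x₁ = 3.12

Secant formula: x_{n+1} = x_n - f(x_n)(x_n - x_{n-1})/(f(x_n) - f(x_{n-1}))

Iteration 1:
  f(1.840000) = -1.614400
  f(3.120000) = 4.734400
  x_2 = 3.120000 - 4.734400×(3.120000 - 1.840000)/(4.734400 - (-1.614400))
       = 2.165484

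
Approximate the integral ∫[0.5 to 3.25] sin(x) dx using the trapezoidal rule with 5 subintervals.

f(x) = sin(x)
a = 0.5, b = 3.25, n = 5
h = (b - a)/n = 0.550000

Trapezoidal rule: (h/2)[f(x₀) + 2f(x₁) + 2f(x₂) + ... + f(xₙ)]

x_0 = 0.5000, f(x_0) = 0.479426, coefficient = 1
x_1 = 1.0500, f(x_1) = 0.867423, coefficient = 2
x_2 = 1.6000, f(x_2) = 0.999574, coefficient = 2
x_3 = 2.1500, f(x_3) = 0.836899, coefficient = 2
x_4 = 2.7000, f(x_4) = 0.427380, coefficient = 2
x_5 = 3.2500, f(x_5) = -0.108195, coefficient = 1

I ≈ (0.550000/2) × 6.633781 = 1.824290
Exact value: 1.871712
Error: 0.047422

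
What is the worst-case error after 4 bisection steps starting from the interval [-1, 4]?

Bisection error bound: |error| ≤ (b-a)/2^n
|error| ≤ (4 - (-1))/2^4 = 5/2^4
|error| ≤ 0.3125000000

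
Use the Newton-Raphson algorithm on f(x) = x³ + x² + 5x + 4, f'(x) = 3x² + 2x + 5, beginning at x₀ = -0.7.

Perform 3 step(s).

f(x) = x³ + x² + 5x + 4
f'(x) = 3x² + 2x + 5
x₀ = -0.7

Newton-Raphson formula: x_{n+1} = x_n - f(x_n)/f'(x_n)

Iteration 1:
  f(-0.700000) = 0.647000
  f'(-0.700000) = 5.070000
  x_1 = -0.700000 - 0.647000/5.070000 = -0.827613
Iteration 2:
  f(-0.827613) = -0.019992
  f'(-0.827613) = 5.399605
  x_2 = -0.827613 - (-0.019992)/5.399605 = -0.823911
Iteration 3:
  f(-0.823911) = -0.000020
  f'(-0.823911) = 5.388666
  x_3 = -0.823911 - (-0.000020)/5.388666 = -0.823907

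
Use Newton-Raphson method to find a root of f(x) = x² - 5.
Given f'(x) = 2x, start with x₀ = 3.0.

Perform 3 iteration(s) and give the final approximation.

f(x) = x² - 5
f'(x) = 2x
x₀ = 3.0

Newton-Raphson formula: x_{n+1} = x_n - f(x_n)/f'(x_n)

Iteration 1:
  f(3.000000) = 4.000000
  f'(3.000000) = 6.000000
  x_1 = 3.000000 - 4.000000/6.000000 = 2.333333
Iteration 2:
  f(2.333333) = 0.444444
  f'(2.333333) = 4.666667
  x_2 = 2.333333 - 0.444444/4.666667 = 2.238095
Iteration 3:
  f(2.238095) = 0.009070
  f'(2.238095) = 4.476190
  x_3 = 2.238095 - 0.009070/4.476190 = 2.236069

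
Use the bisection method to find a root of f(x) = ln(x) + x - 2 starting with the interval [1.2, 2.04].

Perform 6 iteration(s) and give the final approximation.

f(x) = ln(x) + x - 2
Initial interval: [1.2, 2.04]

Iteration 1:
  c_1 = (1.200000 + 2.040000)/2 = 1.620000
  f(c_1) = f(1.620000) = 0.102426
  f(a) × f(c) < 0, new interval: [1.200000, 1.620000]
Iteration 2:
  c_2 = (1.200000 + 1.620000)/2 = 1.410000
  f(c_2) = f(1.410000) = -0.246410
  f(a) × f(c) ≥ 0, new interval: [1.410000, 1.620000]
Iteration 3:
  c_3 = (1.410000 + 1.620000)/2 = 1.515000
  f(c_3) = f(1.515000) = -0.069585
  f(a) × f(c) ≥ 0, new interval: [1.515000, 1.620000]
Iteration 4:
  c_4 = (1.515000 + 1.620000)/2 = 1.567500
  f(c_4) = f(1.567500) = 0.016982
  f(a) × f(c) < 0, new interval: [1.515000, 1.567500]
Iteration 5:
  c_5 = (1.515000 + 1.567500)/2 = 1.541250
  f(c_5) = f(1.541250) = -0.026156
  f(a) × f(c) ≥ 0, new interval: [1.541250, 1.567500]
Iteration 6:
  c_6 = (1.541250 + 1.567500)/2 = 1.554375
  f(c_6) = f(1.554375) = -0.004551
  f(a) × f(c) ≥ 0, new interval: [1.554375, 1.567500]

After 6 iteration(s), the approximation is c_6 = 1.554375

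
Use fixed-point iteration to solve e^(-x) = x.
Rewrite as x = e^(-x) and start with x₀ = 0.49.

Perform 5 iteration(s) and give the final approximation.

Equation: e^(-x) = x
Fixed-point form: x = e^(-x)
x₀ = 0.49

x_1 = g(0.490000) = 0.612626
x_2 = g(0.612626) = 0.541926
x_3 = g(0.541926) = 0.581627
x_4 = g(0.581627) = 0.558988
x_5 = g(0.558988) = 0.571787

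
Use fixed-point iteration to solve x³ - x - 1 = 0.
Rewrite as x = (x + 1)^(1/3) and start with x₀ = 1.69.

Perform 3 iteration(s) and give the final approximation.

Equation: x³ - x - 1 = 0
Fixed-point form: x = (x + 1)^(1/3)
x₀ = 1.69

x_1 = g(1.690000) = 1.390755
x_2 = g(1.390755) = 1.337145
x_3 = g(1.337145) = 1.327074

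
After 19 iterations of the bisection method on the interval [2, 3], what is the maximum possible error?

Bisection error bound: |error| ≤ (b-a)/2^n
|error| ≤ (3 - 2)/2^19 = 1/2^19
|error| ≤ 0.0000019073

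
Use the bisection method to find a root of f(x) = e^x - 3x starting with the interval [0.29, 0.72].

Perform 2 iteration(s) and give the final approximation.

f(x) = e^x - 3x
Initial interval: [0.29, 0.72]

Iteration 1:
  c_1 = (0.290000 + 0.720000)/2 = 0.505000
  f(c_1) = f(0.505000) = 0.141986
  f(a) × f(c) ≥ 0, new interval: [0.505000, 0.720000]
Iteration 2:
  c_2 = (0.505000 + 0.720000)/2 = 0.612500
  f(c_2) = f(0.612500) = 0.007538
  f(a) × f(c) ≥ 0, new interval: [0.612500, 0.720000]

After 2 iteration(s), the approximation is c_2 = 0.612500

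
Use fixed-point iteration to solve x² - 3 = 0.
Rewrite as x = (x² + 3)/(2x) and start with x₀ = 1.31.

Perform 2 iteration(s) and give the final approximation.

Equation: x² - 3 = 0
Fixed-point form: x = (x² + 3)/(2x)
x₀ = 1.31

x_1 = g(1.310000) = 1.800038
x_2 = g(1.800038) = 1.733335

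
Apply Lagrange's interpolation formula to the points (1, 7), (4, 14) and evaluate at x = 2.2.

Lagrange interpolation formula:
P(x) = Σ yᵢ × Lᵢ(x)
where Lᵢ(x) = Π_{j≠i} (x - xⱼ)/(xᵢ - xⱼ)

L_0(2.2) = (2.2 - 4)/(1 - 4) = 0.600000
L_1(2.2) = (2.2 - 1)/(4 - 1) = 0.400000

P(2.2) = 7×L_0(2.2) + 14×L_1(2.2)
P(2.2) = 9.800000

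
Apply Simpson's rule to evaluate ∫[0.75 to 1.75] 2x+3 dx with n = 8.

f(x) = 2x+3
a = 0.75, b = 1.75, n = 8
h = (b - a)/n = 0.125000

Simpson's rule: (h/3)[f(x₀) + 4f(x₁) + 2f(x₂) + ... + f(xₙ)]

x_0 = 0.7500, f(x_0) = 4.500000, coefficient = 1
x_1 = 0.8750, f(x_1) = 4.750000, coefficient = 4
x_2 = 1.0000, f(x_2) = 5.000000, coefficient = 2
x_3 = 1.1250, f(x_3) = 5.250000, coefficient = 4
x_4 = 1.2500, f(x_4) = 5.500000, coefficient = 2
x_5 = 1.3750, f(x_5) = 5.750000, coefficient = 4
x_6 = 1.5000, f(x_6) = 6.000000, coefficient = 2
x_7 = 1.6250, f(x_7) = 6.250000, coefficient = 4
x_8 = 1.7500, f(x_8) = 6.500000, coefficient = 1

I ≈ (0.125000/3) × 132.000000 = 5.500000
Exact value: 5.500000
Error: 0.000000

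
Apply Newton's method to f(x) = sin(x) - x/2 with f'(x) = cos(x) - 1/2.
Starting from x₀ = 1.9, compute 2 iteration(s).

f(x) = sin(x) - x/2
f'(x) = cos(x) - 1/2
x₀ = 1.9

Newton-Raphson formula: x_{n+1} = x_n - f(x_n)/f'(x_n)

Iteration 1:
  f(1.900000) = -0.003700
  f'(1.900000) = -0.823290
  x_1 = 1.900000 - (-0.003700)/(-0.823290) = 1.895506
Iteration 2:
  f(1.895506) = -0.000010
  f'(1.895506) = -0.819034
  x_2 = 1.895506 - (-0.000010)/(-0.819034) = 1.895494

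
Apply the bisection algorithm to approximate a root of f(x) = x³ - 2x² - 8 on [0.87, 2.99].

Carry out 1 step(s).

f(x) = x³ - 2x² - 8
Initial interval: [0.87, 2.99]

Iteration 1:
  c_1 = (0.870000 + 2.990000)/2 = 1.930000
  f(c_1) = f(1.930000) = -8.260743
  f(a) × f(c) ≥ 0, new interval: [1.930000, 2.990000]

After 1 iteration(s), the approximation is c_1 = 1.930000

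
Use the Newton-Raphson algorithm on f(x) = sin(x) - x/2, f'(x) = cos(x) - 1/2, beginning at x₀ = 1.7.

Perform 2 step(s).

f(x) = sin(x) - x/2
f'(x) = cos(x) - 1/2
x₀ = 1.7

Newton-Raphson formula: x_{n+1} = x_n - f(x_n)/f'(x_n)

Iteration 1:
  f(1.700000) = 0.141665
  f'(1.700000) = -0.628844
  x_1 = 1.700000 - 0.141665/(-0.628844) = 1.925278
Iteration 2:
  f(1.925278) = -0.024812
  f'(1.925278) = -0.847104
  x_2 = 1.925278 - (-0.024812)/(-0.847104) = 1.895987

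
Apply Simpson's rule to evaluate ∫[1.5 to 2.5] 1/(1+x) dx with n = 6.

f(x) = 1/(1+x)
a = 1.5, b = 2.5, n = 6
h = (b - a)/n = 0.166667

Simpson's rule: (h/3)[f(x₀) + 4f(x₁) + 2f(x₂) + ... + f(xₙ)]

x_0 = 1.5000, f(x_0) = 0.400000, coefficient = 1
x_1 = 1.6667, f(x_1) = 0.375000, coefficient = 4
x_2 = 1.8333, f(x_2) = 0.352941, coefficient = 2
x_3 = 2.0000, f(x_3) = 0.333333, coefficient = 4
x_4 = 2.1667, f(x_4) = 0.315789, coefficient = 2
x_5 = 2.3333, f(x_5) = 0.300000, coefficient = 4
x_6 = 2.5000, f(x_6) = 0.285714, coefficient = 1

I ≈ (0.166667/3) × 6.056509 = 0.336473
Exact value: 0.336472
Error: 0.000000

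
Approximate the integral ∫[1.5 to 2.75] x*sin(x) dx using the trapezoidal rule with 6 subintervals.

f(x) = x*sin(x)
a = 1.5, b = 2.75, n = 6
h = (b - a)/n = 0.208333

Trapezoidal rule: (h/2)[f(x₀) + 2f(x₁) + 2f(x₂) + ... + f(xₙ)]

x_0 = 1.5000, f(x_0) = 1.496242, coefficient = 1
x_1 = 1.7083, f(x_1) = 1.692201, coefficient = 2
x_2 = 1.9167, f(x_2) = 1.803163, coefficient = 2
x_3 = 2.1250, f(x_3) = 1.806930, coefficient = 2
x_4 = 2.3333, f(x_4) = 1.687200, coefficient = 2
x_5 = 2.5417, f(x_5) = 1.434978, coefficient = 2
x_6 = 2.7500, f(x_6) = 1.049568, coefficient = 1

I ≈ (0.208333/2) × 19.394754 = 2.020287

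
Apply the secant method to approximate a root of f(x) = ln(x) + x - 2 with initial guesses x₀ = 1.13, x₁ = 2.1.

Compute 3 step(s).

f(x) = ln(x) + x - 2
x₀ = 1.13, x₁ = 2.1

Secant formula: x_{n+1} = x_n - f(x_n)(x_n - x_{n-1})/(f(x_n) - f(x_{n-1}))

Iteration 1:
  f(1.130000) = -0.747782
  f(2.100000) = 0.841937
  x_2 = 2.100000 - 0.841937×(2.100000 - 1.130000)/(0.841937 - (-0.747782))
       = 1.586275
Iteration 2:
  f(2.100000) = 0.841937
  f(1.586275) = 0.047663
  x_3 = 1.586275 - 0.047663×(1.586275 - 2.100000)/(0.047663 - 0.841937)
       = 1.555447
Iteration 3:
  f(1.586275) = 0.047663
  f(1.555447) = -0.002790
  x_4 = 1.555447 - (-0.002790)×(1.555447 - 1.586275)/(-0.002790 - 0.047663)
       = 1.557152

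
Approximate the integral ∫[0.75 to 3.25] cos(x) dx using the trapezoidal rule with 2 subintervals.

f(x) = cos(x)
a = 0.75, b = 3.25, n = 2
h = (b - a)/n = 1.250000

Trapezoidal rule: (h/2)[f(x₀) + 2f(x₁) + 2f(x₂) + ... + f(xₙ)]

x_0 = 0.7500, f(x_0) = 0.731689, coefficient = 1
x_1 = 2.0000, f(x_1) = -0.416147, coefficient = 2
x_2 = 3.2500, f(x_2) = -0.994130, coefficient = 1

I ≈ (1.250000/2) × -1.094734 = -0.684209
Exact value: -0.789834
Error: 0.105625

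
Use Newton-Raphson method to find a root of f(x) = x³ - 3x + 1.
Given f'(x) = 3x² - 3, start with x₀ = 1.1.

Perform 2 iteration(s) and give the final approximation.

f(x) = x³ - 3x + 1
f'(x) = 3x² - 3
x₀ = 1.1

Newton-Raphson formula: x_{n+1} = x_n - f(x_n)/f'(x_n)

Iteration 1:
  f(1.100000) = -0.969000
  f'(1.100000) = 0.630000
  x_1 = 1.100000 - (-0.969000)/0.630000 = 2.638095
Iteration 2:
  f(2.638095) = 11.445661
  f'(2.638095) = 17.878639
  x_2 = 2.638095 - 11.445661/17.878639 = 1.997909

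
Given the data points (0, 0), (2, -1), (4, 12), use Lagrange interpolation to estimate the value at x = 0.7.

Lagrange interpolation formula:
P(x) = Σ yᵢ × Lᵢ(x)
where Lᵢ(x) = Π_{j≠i} (x - xⱼ)/(xᵢ - xⱼ)

L_0(0.7) = (0.7 - 2)/(0 - 2) × (0.7 - 4)/(0 - 4) = 0.536250
L_1(0.7) = (0.7 - 0)/(2 - 0) × (0.7 - 4)/(2 - 4) = 0.577500
L_2(0.7) = (0.7 - 0)/(4 - 0) × (0.7 - 2)/(4 - 2) = -0.113750

P(0.7) = 0×L_0(0.7) + (-1)×L_1(0.7) + 12×L_2(0.7)
P(0.7) = -1.942500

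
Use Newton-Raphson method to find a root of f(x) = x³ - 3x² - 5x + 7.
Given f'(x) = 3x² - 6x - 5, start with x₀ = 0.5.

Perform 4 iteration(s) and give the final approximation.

f(x) = x³ - 3x² - 5x + 7
f'(x) = 3x² - 6x - 5
x₀ = 0.5

Newton-Raphson formula: x_{n+1} = x_n - f(x_n)/f'(x_n)

Iteration 1:
  f(0.500000) = 3.875000
  f'(0.500000) = -7.250000
  x_1 = 0.500000 - 3.875000/(-7.250000) = 1.034483
Iteration 2:
  f(1.034483) = -0.275821
  f'(1.034483) = -7.996433
  x_2 = 1.034483 - (-0.275821)/(-7.996433) = 0.999990
Iteration 3:
  f(0.999990) = 0.000082
  f'(0.999990) = -8.000000
  x_3 = 0.999990 - 0.000082/(-8.000000) = 1.000000
Iteration 4:
  f(1.000000) = 0.000000
  f'(1.000000) = -8.000000
  x_4 = 1.000000 - 0.000000/(-8.000000) = 1.000000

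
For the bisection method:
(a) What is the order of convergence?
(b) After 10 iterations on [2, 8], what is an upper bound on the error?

(a) Bisection has linear (order 1) convergence; the error is halved each step.

(b) Error bound = (b-a)/2^n = (8 - 2)/2^{10}
    = 6/2^{10}

(a) 1 (linear); (b) error ≤ 5.86e-03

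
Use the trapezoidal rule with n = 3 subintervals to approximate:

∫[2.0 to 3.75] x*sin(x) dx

f(x) = x*sin(x)
a = 2.0, b = 3.75, n = 3
h = (b - a)/n = 0.583333

Trapezoidal rule: (h/2)[f(x₀) + 2f(x₁) + 2f(x₂) + ... + f(xₙ)]

x_0 = 2.0000, f(x_0) = 1.818595, coefficient = 1
x_1 = 2.5833, f(x_1) = 1.368419, coefficient = 2
x_2 = 3.1667, f(x_2) = -0.079393, coefficient = 2
x_3 = 3.7500, f(x_3) = -2.143355, coefficient = 1

I ≈ (0.583333/2) × 2.253293 = 0.657210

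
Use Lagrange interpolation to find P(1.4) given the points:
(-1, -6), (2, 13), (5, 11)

Lagrange interpolation formula:
P(x) = Σ yᵢ × Lᵢ(x)
where Lᵢ(x) = Π_{j≠i} (x - xⱼ)/(xᵢ - xⱼ)

L_0(1.4) = (1.4 - 2)/(-1 - 2) × (1.4 - 5)/(-1 - 5) = 0.120000
L_1(1.4) = (1.4 - (-1))/(2 - (-1)) × (1.4 - 5)/(2 - 5) = 0.960000
L_2(1.4) = (1.4 - (-1))/(5 - (-1)) × (1.4 - 2)/(5 - 2) = -0.080000

P(1.4) = (-6)×L_0(1.4) + 13×L_1(1.4) + 11×L_2(1.4)
P(1.4) = 10.880000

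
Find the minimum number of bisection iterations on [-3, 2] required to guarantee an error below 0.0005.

We need (b-a)/2^n ≤ 0.0005
(2 - (-3))/2^n ≤ 0.0005
5/2^n ≤ 0.0005
2^n ≥ 10000
n ≥ log₂(10000) = 13.29
n ≥ 14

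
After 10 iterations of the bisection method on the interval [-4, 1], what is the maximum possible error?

Bisection error bound: |error| ≤ (b-a)/2^n
|error| ≤ (1 - (-4))/2^10 = 5/2^10
|error| ≤ 0.0048828125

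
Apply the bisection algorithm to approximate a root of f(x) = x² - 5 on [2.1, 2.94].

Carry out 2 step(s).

f(x) = x² - 5
Initial interval: [2.1, 2.94]

Iteration 1:
  c_1 = (2.100000 + 2.940000)/2 = 2.520000
  f(c_1) = f(2.520000) = 1.350400
  f(a) × f(c) < 0, new interval: [2.100000, 2.520000]
Iteration 2:
  c_2 = (2.100000 + 2.520000)/2 = 2.310000
  f(c_2) = f(2.310000) = 0.336100
  f(a) × f(c) < 0, new interval: [2.100000, 2.310000]

After 2 iteration(s), the approximation is c_2 = 2.310000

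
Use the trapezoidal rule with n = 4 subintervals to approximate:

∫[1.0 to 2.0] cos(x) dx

f(x) = cos(x)
a = 1.0, b = 2.0, n = 4
h = (b - a)/n = 0.250000

Trapezoidal rule: (h/2)[f(x₀) + 2f(x₁) + 2f(x₂) + ... + f(xₙ)]

x_0 = 1.0000, f(x_0) = 0.540302, coefficient = 1
x_1 = 1.2500, f(x_1) = 0.315322, coefficient = 2
x_2 = 1.5000, f(x_2) = 0.070737, coefficient = 2
x_3 = 1.7500, f(x_3) = -0.178246, coefficient = 2
x_4 = 2.0000, f(x_4) = -0.416147, coefficient = 1

I ≈ (0.250000/2) × 0.539782 = 0.067473
Exact value: 0.067826
Error: 0.000354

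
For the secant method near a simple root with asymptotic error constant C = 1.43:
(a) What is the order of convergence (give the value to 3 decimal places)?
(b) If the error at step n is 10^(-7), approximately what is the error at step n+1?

(a) Secant method has superlinear convergence with order φ = (1+√5)/2 ≈ 1.618.
    This means |e_{n+1}| ≈ C|e_n|^1.618.

(b) With |e_n| = 10^(-7) and C = 1.43:
    |e_{n+1}| ≈ 1.43 × (10^(-7))^1.618 = 1.43 × 10^(-11.33)

(a) ≈ 1.618 (golden ratio); (b) |e_{n+1}| ≈ 6.747e-12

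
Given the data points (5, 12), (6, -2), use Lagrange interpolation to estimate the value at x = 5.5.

Lagrange interpolation formula:
P(x) = Σ yᵢ × Lᵢ(x)
where Lᵢ(x) = Π_{j≠i} (x - xⱼ)/(xᵢ - xⱼ)

L_0(5.5) = (5.5 - 6)/(5 - 6) = 0.500000
L_1(5.5) = (5.5 - 5)/(6 - 5) = 0.500000

P(5.5) = 12×L_0(5.5) + (-2)×L_1(5.5)
P(5.5) = 5.000000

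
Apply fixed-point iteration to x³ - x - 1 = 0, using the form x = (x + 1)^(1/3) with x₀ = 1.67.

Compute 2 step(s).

Equation: x³ - x - 1 = 0
Fixed-point form: x = (x + 1)^(1/3)
x₀ = 1.67

x_1 = g(1.670000) = 1.387300
x_2 = g(1.387300) = 1.336500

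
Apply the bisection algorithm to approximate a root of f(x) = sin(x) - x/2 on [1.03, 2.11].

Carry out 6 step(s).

f(x) = sin(x) - x/2
Initial interval: [1.03, 2.11]

Iteration 1:
  c_1 = (1.030000 + 2.110000)/2 = 1.570000
  f(c_1) = f(1.570000) = 0.215000
  f(a) × f(c) ≥ 0, new interval: [1.570000, 2.110000]
Iteration 2:
  c_2 = (1.570000 + 2.110000)/2 = 1.840000
  f(c_2) = f(1.840000) = 0.043983
  f(a) × f(c) ≥ 0, new interval: [1.840000, 2.110000]
Iteration 3:
  c_3 = (1.840000 + 2.110000)/2 = 1.975000
  f(c_3) = f(1.975000) = -0.068084
  f(a) × f(c) < 0, new interval: [1.840000, 1.975000]
Iteration 4:
  c_4 = (1.840000 + 1.975000)/2 = 1.907500
  f(c_4) = f(1.907500) = -0.009901
  f(a) × f(c) < 0, new interval: [1.840000, 1.907500]
Iteration 5:
  c_5 = (1.840000 + 1.907500)/2 = 1.873750
  f(c_5) = f(1.873750) = 0.017584
  f(a) × f(c) ≥ 0, new interval: [1.873750, 1.907500]
Iteration 6:
  c_6 = (1.873750 + 1.907500)/2 = 1.890625
  f(c_6) = f(1.890625) = 0.003977
  f(a) × f(c) ≥ 0, new interval: [1.890625, 1.907500]

After 6 iteration(s), the approximation is c_6 = 1.890625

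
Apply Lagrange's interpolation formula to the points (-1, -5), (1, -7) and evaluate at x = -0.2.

Lagrange interpolation formula:
P(x) = Σ yᵢ × Lᵢ(x)
where Lᵢ(x) = Π_{j≠i} (x - xⱼ)/(xᵢ - xⱼ)

L_0(-0.2) = (-0.2 - 1)/(-1 - 1) = 0.600000
L_1(-0.2) = (-0.2 - (-1))/(1 - (-1)) = 0.400000

P(-0.2) = (-5)×L_0(-0.2) + (-7)×L_1(-0.2)
P(-0.2) = -5.800000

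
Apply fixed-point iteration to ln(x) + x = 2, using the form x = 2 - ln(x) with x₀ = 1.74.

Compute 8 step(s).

Equation: ln(x) + x = 2
Fixed-point form: x = 2 - ln(x)
x₀ = 1.74

x_1 = g(1.740000) = 1.446115
x_2 = g(1.446115) = 1.631119
x_3 = g(1.631119) = 1.510733
x_4 = g(1.510733) = 1.587405
x_5 = g(1.587405) = 1.537900
x_6 = g(1.537900) = 1.569582
x_7 = g(1.569582) = 1.549190
x_8 = g(1.549190) = 1.562268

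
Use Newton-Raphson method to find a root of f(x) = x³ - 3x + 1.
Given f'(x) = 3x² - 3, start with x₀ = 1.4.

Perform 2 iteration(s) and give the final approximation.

f(x) = x³ - 3x + 1
f'(x) = 3x² - 3
x₀ = 1.4

Newton-Raphson formula: x_{n+1} = x_n - f(x_n)/f'(x_n)

Iteration 1:
  f(1.400000) = -0.456000
  f'(1.400000) = 2.880000
  x_1 = 1.400000 - (-0.456000)/2.880000 = 1.558333
Iteration 2:
  f(1.558333) = 0.109261
  f'(1.558333) = 4.285208
  x_2 = 1.558333 - 0.109261/4.285208 = 1.532836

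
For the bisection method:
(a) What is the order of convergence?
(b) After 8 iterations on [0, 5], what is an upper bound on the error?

(a) Bisection has linear (order 1) convergence; the error is halved each step.

(b) Error bound = (b-a)/2^n = (5 - 0)/2^{8}
    = 5/2^{8}

(a) 1 (linear); (b) error ≤ 1.95e-02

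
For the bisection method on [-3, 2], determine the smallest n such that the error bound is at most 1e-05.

We need (b-a)/2^n ≤ 1e-05
(2 - (-3))/2^n ≤ 1e-05
5/2^n ≤ 1e-05
2^n ≥ 500000
n ≥ log₂(500000) = 18.93
n ≥ 19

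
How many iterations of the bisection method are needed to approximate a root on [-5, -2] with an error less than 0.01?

We need (b-a)/2^n ≤ 0.01
(-2 - (-5))/2^n ≤ 0.01
3/2^n ≤ 0.01
2^n ≥ 300
n ≥ log₂(300) = 8.23
n ≥ 9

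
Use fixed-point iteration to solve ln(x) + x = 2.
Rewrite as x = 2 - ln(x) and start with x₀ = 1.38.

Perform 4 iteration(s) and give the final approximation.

Equation: ln(x) + x = 2
Fixed-point form: x = 2 - ln(x)
x₀ = 1.38

x_1 = g(1.380000) = 1.677917
x_2 = g(1.677917) = 1.482447
x_3 = g(1.482447) = 1.606306
x_4 = g(1.606306) = 1.526063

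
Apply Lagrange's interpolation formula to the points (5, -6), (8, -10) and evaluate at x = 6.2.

Lagrange interpolation formula:
P(x) = Σ yᵢ × Lᵢ(x)
where Lᵢ(x) = Π_{j≠i} (x - xⱼ)/(xᵢ - xⱼ)

L_0(6.2) = (6.2 - 8)/(5 - 8) = 0.600000
L_1(6.2) = (6.2 - 5)/(8 - 5) = 0.400000

P(6.2) = (-6)×L_0(6.2) + (-10)×L_1(6.2)
P(6.2) = -7.600000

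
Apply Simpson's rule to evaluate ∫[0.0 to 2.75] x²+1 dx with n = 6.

f(x) = x²+1
a = 0.0, b = 2.75, n = 6
h = (b - a)/n = 0.458333

Simpson's rule: (h/3)[f(x₀) + 4f(x₁) + 2f(x₂) + ... + f(xₙ)]

x_0 = 0.0000, f(x_0) = 1.000000, coefficient = 1
x_1 = 0.4583, f(x_1) = 1.210069, coefficient = 4
x_2 = 0.9167, f(x_2) = 1.840278, coefficient = 2
x_3 = 1.3750, f(x_3) = 2.890625, coefficient = 4
x_4 = 1.8333, f(x_4) = 4.361111, coefficient = 2
x_5 = 2.2917, f(x_5) = 6.251736, coefficient = 4
x_6 = 2.7500, f(x_6) = 8.562500, coefficient = 1

I ≈ (0.458333/3) × 63.375000 = 9.682292
Exact value: 9.682292
Error: 0.000000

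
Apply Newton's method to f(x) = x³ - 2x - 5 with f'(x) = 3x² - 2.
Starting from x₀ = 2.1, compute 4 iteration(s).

f(x) = x³ - 2x - 5
f'(x) = 3x² - 2
x₀ = 2.1

Newton-Raphson formula: x_{n+1} = x_n - f(x_n)/f'(x_n)

Iteration 1:
  f(2.100000) = 0.061000
  f'(2.100000) = 11.230000
  x_1 = 2.100000 - 0.061000/11.230000 = 2.094568
Iteration 2:
  f(2.094568) = 0.000186
  f'(2.094568) = 11.161647
  x_2 = 2.094568 - 0.000186/11.161647 = 2.094551
Iteration 3:
  f(2.094551) = 0.000000
  f'(2.094551) = 11.161438
  x_3 = 2.094551 - 0.000000/11.161438 = 2.094551
Iteration 4:
  f(2.094551) = 0.000000
  f'(2.094551) = 11.161438
  x_4 = 2.094551 - 0.000000/11.161438 = 2.094551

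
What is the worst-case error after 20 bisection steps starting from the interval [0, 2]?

Bisection error bound: |error| ≤ (b-a)/2^n
|error| ≤ (2 - 0)/2^20 = 2/2^20
|error| ≤ 0.0000019073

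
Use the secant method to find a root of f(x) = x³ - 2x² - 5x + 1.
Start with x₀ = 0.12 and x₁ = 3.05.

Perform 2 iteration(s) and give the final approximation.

f(x) = x³ - 2x² - 5x + 1
x₀ = 0.12, x₁ = 3.05

Secant formula: x_{n+1} = x_n - f(x_n)(x_n - x_{n-1})/(f(x_n) - f(x_{n-1}))

Iteration 1:
  f(0.120000) = 0.372928
  f(3.050000) = -4.482375
  x_2 = 3.050000 - (-4.482375)×(3.050000 - 0.120000)/(-4.482375 - 0.372928)
       = 0.345049
Iteration 2:
  f(3.050000) = -4.482375
  f(0.345049) = -0.922279
  x_3 = 0.345049 - (-0.922279)×(0.345049 - 3.050000)/(-0.922279 - (-4.482375))
       = -0.355697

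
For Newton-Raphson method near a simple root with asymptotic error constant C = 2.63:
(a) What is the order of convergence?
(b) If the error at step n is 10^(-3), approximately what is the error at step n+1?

(a) Newton-Raphson has quadratic (order 2) convergence near simple roots.
    This means |e_{n+1}| ≈ C|e_n|².

(b) With |e_n| = 10^(-3) and C = 2.63:
    |e_{n+1}| ≈ 2.63 × (10^(-3))² = 2.63 × 10^(-6)

(a) 2 (quadratic); (b) |e_{n+1}| ≈ 2.630e-06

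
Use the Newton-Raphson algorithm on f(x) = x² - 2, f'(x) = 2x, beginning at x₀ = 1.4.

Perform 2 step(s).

f(x) = x² - 2
f'(x) = 2x
x₀ = 1.4

Newton-Raphson formula: x_{n+1} = x_n - f(x_n)/f'(x_n)

Iteration 1:
  f(1.400000) = -0.040000
  f'(1.400000) = 2.800000
  x_1 = 1.400000 - (-0.040000)/2.800000 = 1.414286
Iteration 2:
  f(1.414286) = 0.000204
  f'(1.414286) = 2.828571
  x_2 = 1.414286 - 0.000204/2.828571 = 1.414214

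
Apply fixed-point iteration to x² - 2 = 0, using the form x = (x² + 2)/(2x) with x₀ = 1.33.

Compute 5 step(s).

Equation: x² - 2 = 0
Fixed-point form: x = (x² + 2)/(2x)
x₀ = 1.33

x_1 = g(1.330000) = 1.416880
x_2 = g(1.416880) = 1.414216
x_3 = g(1.414216) = 1.414214
x_4 = g(1.414214) = 1.414214
x_5 = g(1.414214) = 1.414214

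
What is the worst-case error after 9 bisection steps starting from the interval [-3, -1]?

Bisection error bound: |error| ≤ (b-a)/2^n
|error| ≤ (-1 - (-3))/2^9 = 2/2^9
|error| ≤ 0.0039062500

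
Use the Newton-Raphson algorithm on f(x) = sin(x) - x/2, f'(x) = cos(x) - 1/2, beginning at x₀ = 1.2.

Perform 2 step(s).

f(x) = sin(x) - x/2
f'(x) = cos(x) - 1/2
x₀ = 1.2

Newton-Raphson formula: x_{n+1} = x_n - f(x_n)/f'(x_n)

Iteration 1:
  f(1.200000) = 0.332039
  f'(1.200000) = -0.137642
  x_1 = 1.200000 - 0.332039/(-0.137642) = 3.612334
Iteration 2:
  f(3.612334) = -2.259714
  f'(3.612334) = -1.391232
  x_2 = 3.612334 - (-2.259714)/(-1.391232) = 1.988080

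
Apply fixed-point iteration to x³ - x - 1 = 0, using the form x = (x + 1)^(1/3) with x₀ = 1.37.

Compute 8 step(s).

Equation: x³ - x - 1 = 0
Fixed-point form: x = (x + 1)^(1/3)
x₀ = 1.37

x_1 = g(1.370000) = 1.333264
x_2 = g(1.333264) = 1.326339
x_3 = g(1.326339) = 1.325026
x_4 = g(1.325026) = 1.324776
x_5 = g(1.324776) = 1.324729
x_6 = g(1.324729) = 1.324720
x_7 = g(1.324720) = 1.324718
x_8 = g(1.324718) = 1.324718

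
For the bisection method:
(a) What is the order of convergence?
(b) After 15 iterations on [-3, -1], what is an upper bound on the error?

(a) Bisection has linear (order 1) convergence; the error is halved each step.

(b) Error bound = (b-a)/2^n = (-1 - (-3))/2^{15}
    = 2/2^{15}

(a) 1 (linear); (b) error ≤ 6.10e-05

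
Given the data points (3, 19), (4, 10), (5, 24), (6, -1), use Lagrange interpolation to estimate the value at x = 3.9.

Lagrange interpolation formula:
P(x) = Σ yᵢ × Lᵢ(x)
where Lᵢ(x) = Π_{j≠i} (x - xⱼ)/(xᵢ - xⱼ)

L_0(3.9) = (3.9 - 4)/(3 - 4) × (3.9 - 5)/(3 - 5) × (3.9 - 6)/(3 - 6) = 0.038500
L_1(3.9) = (3.9 - 3)/(4 - 3) × (3.9 - 5)/(4 - 5) × (3.9 - 6)/(4 - 6) = 1.039500
L_2(3.9) = (3.9 - 3)/(5 - 3) × (3.9 - 4)/(5 - 4) × (3.9 - 6)/(5 - 6) = -0.094500
L_3(3.9) = (3.9 - 3)/(6 - 3) × (3.9 - 4)/(6 - 4) × (3.9 - 5)/(6 - 5) = 0.016500

P(3.9) = 19×L_0(3.9) + 10×L_1(3.9) + 24×L_2(3.9) + (-1)×L_3(3.9)
P(3.9) = 8.842000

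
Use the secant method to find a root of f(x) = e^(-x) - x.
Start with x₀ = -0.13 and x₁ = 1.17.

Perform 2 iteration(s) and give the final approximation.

f(x) = e^(-x) - x
x₀ = -0.13, x₁ = 1.17

Secant formula: x_{n+1} = x_n - f(x_n)(x_n - x_{n-1})/(f(x_n) - f(x_{n-1}))

Iteration 1:
  f(-0.130000) = 1.268828
  f(1.170000) = -0.859633
  x_2 = 1.170000 - (-0.859633)×(1.170000 - (-0.130000))/(-0.859633 - 1.268828)
       = 0.644962
Iteration 2:
  f(1.170000) = -0.859633
  f(0.644962) = -0.120280
  x_3 = 0.644962 - (-0.120280)×(0.644962 - 1.170000)/(-0.120280 - (-0.859633))
       = 0.559548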